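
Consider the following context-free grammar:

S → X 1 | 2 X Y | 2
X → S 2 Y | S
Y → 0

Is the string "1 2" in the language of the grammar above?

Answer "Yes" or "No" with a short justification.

No - no valid derivation exists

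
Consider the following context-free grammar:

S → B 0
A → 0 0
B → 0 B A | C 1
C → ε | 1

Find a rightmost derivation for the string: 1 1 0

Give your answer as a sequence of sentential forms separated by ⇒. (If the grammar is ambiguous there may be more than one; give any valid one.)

S ⇒ B 0 ⇒ C 1 0 ⇒ 1 1 0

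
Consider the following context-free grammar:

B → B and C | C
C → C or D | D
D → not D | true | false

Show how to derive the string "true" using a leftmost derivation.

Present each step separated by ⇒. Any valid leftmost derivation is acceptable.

B ⇒ C ⇒ D ⇒ true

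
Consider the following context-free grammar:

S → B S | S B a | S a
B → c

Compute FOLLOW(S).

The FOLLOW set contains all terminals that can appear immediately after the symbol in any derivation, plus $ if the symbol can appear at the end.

We compute FOLLOW(S) using the standard algorithm.
FOLLOW(S) starts with {$}.
FIRST(B) = {c}
FIRST(S) = {c}
FOLLOW(B) = {a, c}
FOLLOW(S) = {$, a, c}
Therefore, FOLLOW(S) = {$, a, c}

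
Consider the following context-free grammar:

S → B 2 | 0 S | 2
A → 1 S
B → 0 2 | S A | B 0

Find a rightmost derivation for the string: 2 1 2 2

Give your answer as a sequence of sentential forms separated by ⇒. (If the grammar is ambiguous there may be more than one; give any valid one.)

S ⇒ B 2 ⇒ S A 2 ⇒ S 1 S 2 ⇒ S 1 2 2 ⇒ 2 1 2 2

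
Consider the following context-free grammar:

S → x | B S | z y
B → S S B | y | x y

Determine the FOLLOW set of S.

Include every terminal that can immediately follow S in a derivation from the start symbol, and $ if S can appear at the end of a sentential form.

We compute FOLLOW(S) using the standard algorithm.
FOLLOW(S) starts with {$}.
FIRST(B) = {x, y, z}
FIRST(S) = {x, y, z}
FOLLOW(B) = {x, y, z}
FOLLOW(S) = {$, x, y, z}
Therefore, FOLLOW(S) = {$, x, y, z}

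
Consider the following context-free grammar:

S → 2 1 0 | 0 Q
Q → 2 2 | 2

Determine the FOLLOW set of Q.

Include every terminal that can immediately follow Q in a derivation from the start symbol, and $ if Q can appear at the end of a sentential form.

We compute FOLLOW(Q) using the standard algorithm.
FOLLOW(S) starts with {$}.
FIRST(Q) = {2}
FIRST(S) = {0, 2}
FOLLOW(Q) = {$}
FOLLOW(S) = {$}
Therefore, FOLLOW(Q) = {$}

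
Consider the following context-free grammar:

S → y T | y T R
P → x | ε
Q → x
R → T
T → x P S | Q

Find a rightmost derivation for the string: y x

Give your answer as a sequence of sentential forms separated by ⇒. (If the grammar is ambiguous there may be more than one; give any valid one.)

S ⇒ y T ⇒ y Q ⇒ y x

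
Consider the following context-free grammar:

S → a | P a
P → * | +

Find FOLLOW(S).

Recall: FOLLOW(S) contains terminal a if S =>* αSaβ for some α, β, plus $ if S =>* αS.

We compute FOLLOW(S) using the standard algorithm.
FOLLOW(S) starts with {$}.
FIRST(P) = {*, +}
FIRST(S) = {*, +, a}
FOLLOW(P) = {a}
FOLLOW(S) = {$}
Therefore, FOLLOW(S) = {$}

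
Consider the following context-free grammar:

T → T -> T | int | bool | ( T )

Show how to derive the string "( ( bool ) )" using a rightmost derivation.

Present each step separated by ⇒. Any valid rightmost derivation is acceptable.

T ⇒ ( T ) ⇒ ( ( T ) ) ⇒ ( ( bool ) )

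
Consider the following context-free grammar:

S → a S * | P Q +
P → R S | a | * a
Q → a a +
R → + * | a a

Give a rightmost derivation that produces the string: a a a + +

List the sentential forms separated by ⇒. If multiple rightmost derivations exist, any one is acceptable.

S ⇒ P Q + ⇒ P a a + + ⇒ a a a + +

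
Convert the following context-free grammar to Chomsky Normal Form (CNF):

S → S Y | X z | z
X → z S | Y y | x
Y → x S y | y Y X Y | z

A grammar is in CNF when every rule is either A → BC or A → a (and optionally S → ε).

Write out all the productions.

TZ → z; S → z; TY → y; X → x; TX → x; Y → z; S → S Y; S → X TZ; X → TZ S; X → Y TY; Y → TX X0; X0 → S TY; Y → TY X1; X1 → Y X2; X2 → X Y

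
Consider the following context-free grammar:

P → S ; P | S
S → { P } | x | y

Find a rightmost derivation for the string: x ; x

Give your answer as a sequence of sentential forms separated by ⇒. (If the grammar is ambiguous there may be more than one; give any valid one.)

P ⇒ S ; P ⇒ S ; S ⇒ S ; x ⇒ x ; x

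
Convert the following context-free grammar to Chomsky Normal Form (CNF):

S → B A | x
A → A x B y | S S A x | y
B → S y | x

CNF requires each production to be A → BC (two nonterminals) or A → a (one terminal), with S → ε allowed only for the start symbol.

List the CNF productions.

S → x; TX → x; TY → y; A → y; B → x; S → B A; A → A X0; X0 → TX X1; X1 → B TY; A → S X2; X2 → S X3; X3 → A TX; B → S TY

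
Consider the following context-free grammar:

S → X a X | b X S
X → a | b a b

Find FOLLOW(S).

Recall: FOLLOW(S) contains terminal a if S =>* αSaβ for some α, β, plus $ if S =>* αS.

We compute FOLLOW(S) using the standard algorithm.
FOLLOW(S) starts with {$}.
FIRST(S) = {a, b}
FIRST(X) = {a, b}
FOLLOW(S) = {$}
FOLLOW(X) = {$, a, b}
Therefore, FOLLOW(S) = {$}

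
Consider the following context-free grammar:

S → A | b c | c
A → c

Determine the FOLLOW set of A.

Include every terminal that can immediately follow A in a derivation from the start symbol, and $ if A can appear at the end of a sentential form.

We compute FOLLOW(A) using the standard algorithm.
FOLLOW(S) starts with {$}.
FIRST(A) = {c}
FIRST(S) = {b, c}
FOLLOW(A) = {$}
FOLLOW(S) = {$}
Therefore, FOLLOW(A) = {$}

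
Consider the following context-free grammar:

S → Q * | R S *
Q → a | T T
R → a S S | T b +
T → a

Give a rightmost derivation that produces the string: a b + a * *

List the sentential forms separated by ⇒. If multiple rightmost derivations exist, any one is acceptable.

S ⇒ R S * ⇒ R Q * * ⇒ R a * * ⇒ T b + a * * ⇒ a b + a * *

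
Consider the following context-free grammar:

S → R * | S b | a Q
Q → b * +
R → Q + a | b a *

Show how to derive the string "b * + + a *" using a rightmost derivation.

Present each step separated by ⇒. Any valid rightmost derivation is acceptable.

S ⇒ R * ⇒ Q + a * ⇒ b * + + a *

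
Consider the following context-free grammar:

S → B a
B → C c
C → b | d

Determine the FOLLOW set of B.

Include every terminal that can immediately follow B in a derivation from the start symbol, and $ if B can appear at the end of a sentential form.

We compute FOLLOW(B) using the standard algorithm.
FOLLOW(S) starts with {$}.
FIRST(B) = {b, d}
FIRST(C) = {b, d}
FIRST(S) = {b, d}
FOLLOW(B) = {a}
FOLLOW(C) = {c}
FOLLOW(S) = {$}
Therefore, FOLLOW(B) = {a}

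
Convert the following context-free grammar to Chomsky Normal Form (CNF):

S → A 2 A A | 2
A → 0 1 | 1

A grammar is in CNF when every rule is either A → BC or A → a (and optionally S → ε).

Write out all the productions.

T2 → 2; S → 2; T0 → 0; T1 → 1; A → 1; S → A X0; X0 → T2 X1; X1 → A A; A → T0 T1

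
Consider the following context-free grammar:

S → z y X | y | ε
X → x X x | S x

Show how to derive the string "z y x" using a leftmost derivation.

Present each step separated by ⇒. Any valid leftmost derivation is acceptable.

S ⇒ z y X ⇒ z y S x ⇒ z y x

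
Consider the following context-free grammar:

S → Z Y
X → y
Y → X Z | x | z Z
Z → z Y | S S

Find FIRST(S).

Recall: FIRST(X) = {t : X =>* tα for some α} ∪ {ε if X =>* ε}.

We compute FIRST(S) using the standard algorithm.
FIRST(S) = {z}
FIRST(X) = {y}
FIRST(Y) = {x, y, z}
FIRST(Z) = {z}
Therefore, FIRST(S) = {z}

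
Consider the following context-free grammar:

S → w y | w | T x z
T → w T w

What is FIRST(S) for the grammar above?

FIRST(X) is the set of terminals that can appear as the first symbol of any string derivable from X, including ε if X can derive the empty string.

We compute FIRST(S) using the standard algorithm.
FIRST(S) = {w}
FIRST(T) = {w}
Therefore, FIRST(S) = {w}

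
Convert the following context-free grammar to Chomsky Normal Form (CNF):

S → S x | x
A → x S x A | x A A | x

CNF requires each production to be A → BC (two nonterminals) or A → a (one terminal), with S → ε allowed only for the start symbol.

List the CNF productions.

TX → x; S → x; A → x; S → S TX; A → TX X0; X0 → S X1; X1 → TX A; A → TX X2; X2 → A A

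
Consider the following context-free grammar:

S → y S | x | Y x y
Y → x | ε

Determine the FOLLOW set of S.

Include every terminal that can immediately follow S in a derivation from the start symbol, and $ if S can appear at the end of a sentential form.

We compute FOLLOW(S) using the standard algorithm.
FOLLOW(S) starts with {$}.
FIRST(S) = {x, y}
FIRST(Y) = {x, ε}
FOLLOW(S) = {$}
FOLLOW(Y) = {x}
Therefore, FOLLOW(S) = {$}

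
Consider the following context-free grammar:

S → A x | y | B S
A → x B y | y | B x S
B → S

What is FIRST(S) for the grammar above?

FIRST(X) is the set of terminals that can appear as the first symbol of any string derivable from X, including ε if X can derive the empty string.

We compute FIRST(S) using the standard algorithm.
FIRST(A) = {x, y}
FIRST(B) = {x, y}
FIRST(S) = {x, y}
Therefore, FIRST(S) = {x, y}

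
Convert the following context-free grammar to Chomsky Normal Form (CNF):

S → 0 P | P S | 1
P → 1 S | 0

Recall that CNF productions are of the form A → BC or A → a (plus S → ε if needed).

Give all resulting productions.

T0 → 0; S → 1; T1 → 1; P → 0; S → T0 P; S → P S; P → T1 S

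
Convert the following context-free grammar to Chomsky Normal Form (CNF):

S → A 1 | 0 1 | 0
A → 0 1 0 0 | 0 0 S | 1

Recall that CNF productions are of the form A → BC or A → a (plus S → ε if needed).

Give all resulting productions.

T1 → 1; T0 → 0; S → 0; A → 1; S → A T1; S → T0 T1; A → T0 X0; X0 → T1 X1; X1 → T0 T0; A → T0 X2; X2 → T0 S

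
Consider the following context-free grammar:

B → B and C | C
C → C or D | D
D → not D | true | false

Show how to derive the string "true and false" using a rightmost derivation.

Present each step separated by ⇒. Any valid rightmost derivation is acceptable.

B ⇒ B and C ⇒ B and D ⇒ B and false ⇒ C and false ⇒ D and false ⇒ true and false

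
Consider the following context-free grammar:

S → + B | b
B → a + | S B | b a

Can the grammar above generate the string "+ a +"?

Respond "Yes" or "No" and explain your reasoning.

Yes - a valid derivation exists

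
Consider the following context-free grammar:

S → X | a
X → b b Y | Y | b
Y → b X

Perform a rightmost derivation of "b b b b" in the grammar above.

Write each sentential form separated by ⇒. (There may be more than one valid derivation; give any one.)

S ⇒ X ⇒ b b Y ⇒ b b b X ⇒ b b b b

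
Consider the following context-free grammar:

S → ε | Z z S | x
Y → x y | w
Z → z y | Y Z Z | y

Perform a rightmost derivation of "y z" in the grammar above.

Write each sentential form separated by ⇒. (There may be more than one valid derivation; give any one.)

S ⇒ Z z S ⇒ Z z ⇒ y z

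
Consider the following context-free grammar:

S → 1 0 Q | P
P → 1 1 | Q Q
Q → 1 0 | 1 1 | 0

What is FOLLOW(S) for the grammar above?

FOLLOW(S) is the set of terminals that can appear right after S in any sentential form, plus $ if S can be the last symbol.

We compute FOLLOW(S) using the standard algorithm.
FOLLOW(S) starts with {$}.
FIRST(P) = {0, 1}
FIRST(Q) = {0, 1}
FIRST(S) = {0, 1}
FOLLOW(P) = {$}
FOLLOW(Q) = {$, 0, 1}
FOLLOW(S) = {$}
Therefore, FOLLOW(S) = {$}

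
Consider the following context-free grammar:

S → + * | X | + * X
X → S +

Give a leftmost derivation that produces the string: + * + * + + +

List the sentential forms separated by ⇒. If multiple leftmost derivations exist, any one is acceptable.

S ⇒ + * X ⇒ + * S + ⇒ + * X + ⇒ + * S + + ⇒ + * X + + ⇒ + * S + + + ⇒ + * + * + + +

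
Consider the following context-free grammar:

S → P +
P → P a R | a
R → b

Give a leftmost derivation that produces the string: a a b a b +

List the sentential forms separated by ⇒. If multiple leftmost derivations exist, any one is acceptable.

S ⇒ P + ⇒ P a R + ⇒ P a R a R + ⇒ a a R a R + ⇒ a a b a R + ⇒ a a b a b +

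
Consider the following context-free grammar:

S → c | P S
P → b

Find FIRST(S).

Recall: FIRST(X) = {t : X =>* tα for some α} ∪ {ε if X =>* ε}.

We compute FIRST(S) using the standard algorithm.
FIRST(P) = {b}
FIRST(S) = {b, c}
Therefore, FIRST(S) = {b, c}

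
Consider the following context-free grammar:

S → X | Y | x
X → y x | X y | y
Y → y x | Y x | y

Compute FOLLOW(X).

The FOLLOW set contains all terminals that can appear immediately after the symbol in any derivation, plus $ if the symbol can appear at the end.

We compute FOLLOW(X) using the standard algorithm.
FOLLOW(S) starts with {$}.
FIRST(S) = {x, y}
FIRST(X) = {y}
FIRST(Y) = {y}
FOLLOW(S) = {$}
FOLLOW(X) = {$, y}
FOLLOW(Y) = {$, x}
Therefore, FOLLOW(X) = {$, y}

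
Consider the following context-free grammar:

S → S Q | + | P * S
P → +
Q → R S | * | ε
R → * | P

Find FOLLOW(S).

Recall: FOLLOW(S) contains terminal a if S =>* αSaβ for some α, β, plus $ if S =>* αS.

We compute FOLLOW(S) using the standard algorithm.
FOLLOW(S) starts with {$}.
FIRST(P) = {+}
FIRST(Q) = {*, +, ε}
FIRST(R) = {*, +}
FIRST(S) = {+}
FOLLOW(P) = {*, +}
FOLLOW(Q) = {$, *, +}
FOLLOW(R) = {+}
FOLLOW(S) = {$, *, +}
Therefore, FOLLOW(S) = {$, *, +}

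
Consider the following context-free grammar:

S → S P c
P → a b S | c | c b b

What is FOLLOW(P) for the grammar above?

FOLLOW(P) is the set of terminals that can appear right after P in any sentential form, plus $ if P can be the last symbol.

We compute FOLLOW(P) using the standard algorithm.
FOLLOW(S) starts with {$}.
FIRST(P) = {a, c}
FIRST(S) = {}
FOLLOW(P) = {c}
FOLLOW(S) = {$, a, c}
Therefore, FOLLOW(P) = {c}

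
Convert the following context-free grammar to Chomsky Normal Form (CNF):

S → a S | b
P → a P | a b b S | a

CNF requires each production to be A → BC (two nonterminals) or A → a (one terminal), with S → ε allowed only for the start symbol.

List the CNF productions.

TA → a; S → b; TB → b; P → a; S → TA S; P → TA P; P → TA X0; X0 → TB X1; X1 → TB S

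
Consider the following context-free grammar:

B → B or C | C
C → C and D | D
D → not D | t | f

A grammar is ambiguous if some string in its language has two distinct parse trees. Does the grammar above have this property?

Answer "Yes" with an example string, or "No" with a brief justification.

No - the grammar is unambiguous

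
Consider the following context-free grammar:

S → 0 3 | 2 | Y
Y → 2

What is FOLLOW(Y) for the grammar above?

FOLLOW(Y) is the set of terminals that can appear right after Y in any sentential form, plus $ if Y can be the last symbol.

We compute FOLLOW(Y) using the standard algorithm.
FOLLOW(S) starts with {$}.
FIRST(S) = {0, 2}
FIRST(Y) = {2}
FOLLOW(S) = {$}
FOLLOW(Y) = {$}
Therefore, FOLLOW(Y) = {$}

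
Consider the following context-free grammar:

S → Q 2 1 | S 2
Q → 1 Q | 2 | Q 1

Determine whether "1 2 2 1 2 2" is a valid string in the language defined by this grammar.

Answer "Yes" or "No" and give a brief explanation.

Yes - a valid derivation exists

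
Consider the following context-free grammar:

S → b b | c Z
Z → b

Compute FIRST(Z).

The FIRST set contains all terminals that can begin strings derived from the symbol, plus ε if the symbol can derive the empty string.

We compute FIRST(Z) using the standard algorithm.
FIRST(S) = {b, c}
FIRST(Z) = {b}
Therefore, FIRST(Z) = {b}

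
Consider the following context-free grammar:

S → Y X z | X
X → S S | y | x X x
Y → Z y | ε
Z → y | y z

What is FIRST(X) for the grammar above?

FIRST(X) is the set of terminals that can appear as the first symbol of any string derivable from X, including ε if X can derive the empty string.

We compute FIRST(X) using the standard algorithm.
FIRST(S) = {x, y}
FIRST(X) = {x, y}
FIRST(Y) = {y, ε}
FIRST(Z) = {y}
Therefore, FIRST(X) = {x, y}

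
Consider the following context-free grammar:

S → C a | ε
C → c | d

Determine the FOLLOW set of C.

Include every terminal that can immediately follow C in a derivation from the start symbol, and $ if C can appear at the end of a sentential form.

We compute FOLLOW(C) using the standard algorithm.
FOLLOW(S) starts with {$}.
FIRST(C) = {c, d}
FIRST(S) = {c, d, ε}
FOLLOW(C) = {a}
FOLLOW(S) = {$}
Therefore, FOLLOW(C) = {a}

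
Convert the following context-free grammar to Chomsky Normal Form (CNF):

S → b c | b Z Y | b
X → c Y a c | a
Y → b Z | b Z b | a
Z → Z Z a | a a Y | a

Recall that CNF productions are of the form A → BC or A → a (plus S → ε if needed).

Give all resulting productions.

TB → b; TC → c; S → b; TA → a; X → a; Y → a; Z → a; S → TB TC; S → TB X0; X0 → Z Y; X → TC X1; X1 → Y X2; X2 → TA TC; Y → TB Z; Y → TB X3; X3 → Z TB; Z → Z X4; X4 → Z TA; Z → TA X5; X5 → TA Y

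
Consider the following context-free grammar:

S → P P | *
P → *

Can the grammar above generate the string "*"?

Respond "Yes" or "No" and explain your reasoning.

Yes - a valid derivation exists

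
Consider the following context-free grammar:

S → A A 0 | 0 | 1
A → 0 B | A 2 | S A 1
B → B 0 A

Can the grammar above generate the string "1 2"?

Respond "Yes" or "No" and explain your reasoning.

No - no valid derivation exists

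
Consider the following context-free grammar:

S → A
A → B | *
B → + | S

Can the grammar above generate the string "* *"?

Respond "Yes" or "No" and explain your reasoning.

No - no valid derivation exists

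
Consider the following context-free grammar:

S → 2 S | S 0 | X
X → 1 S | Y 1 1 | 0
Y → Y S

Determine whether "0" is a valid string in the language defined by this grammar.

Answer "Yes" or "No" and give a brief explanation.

Yes - a valid derivation exists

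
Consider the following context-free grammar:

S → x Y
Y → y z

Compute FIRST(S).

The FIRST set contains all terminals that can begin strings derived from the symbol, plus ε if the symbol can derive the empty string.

We compute FIRST(S) using the standard algorithm.
FIRST(S) = {x}
FIRST(Y) = {y}
Therefore, FIRST(S) = {x}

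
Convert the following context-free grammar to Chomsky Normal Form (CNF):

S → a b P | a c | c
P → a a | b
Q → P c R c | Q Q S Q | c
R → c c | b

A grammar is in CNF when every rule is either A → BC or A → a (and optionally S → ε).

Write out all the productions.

TA → a; TB → b; TC → c; S → c; P → b; Q → c; R → b; S → TA X0; X0 → TB P; S → TA TC; P → TA TA; Q → P X1; X1 → TC X2; X2 → R TC; Q → Q X3; X3 → Q X4; X4 → S Q; R → TC TC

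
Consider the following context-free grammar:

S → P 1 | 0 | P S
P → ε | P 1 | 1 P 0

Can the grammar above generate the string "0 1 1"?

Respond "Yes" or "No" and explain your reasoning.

No - no valid derivation exists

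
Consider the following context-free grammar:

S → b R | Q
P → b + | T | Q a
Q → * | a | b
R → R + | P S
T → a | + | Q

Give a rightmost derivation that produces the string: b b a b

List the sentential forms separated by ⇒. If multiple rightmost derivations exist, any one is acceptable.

S ⇒ b R ⇒ b P S ⇒ b P Q ⇒ b P b ⇒ b Q a b ⇒ b b a b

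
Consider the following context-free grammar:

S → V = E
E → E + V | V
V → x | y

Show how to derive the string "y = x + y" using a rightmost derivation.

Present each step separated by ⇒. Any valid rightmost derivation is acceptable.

S ⇒ V = E ⇒ V = E + V ⇒ V = E + y ⇒ V = V + y ⇒ V = x + y ⇒ y = x + y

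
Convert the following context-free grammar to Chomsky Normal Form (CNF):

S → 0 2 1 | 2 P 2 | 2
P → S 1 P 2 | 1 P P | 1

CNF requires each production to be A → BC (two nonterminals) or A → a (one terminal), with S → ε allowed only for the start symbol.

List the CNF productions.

T0 → 0; T2 → 2; T1 → 1; S → 2; P → 1; S → T0 X0; X0 → T2 T1; S → T2 X1; X1 → P T2; P → S X2; X2 → T1 X3; X3 → P T2; P → T1 X4; X4 → P P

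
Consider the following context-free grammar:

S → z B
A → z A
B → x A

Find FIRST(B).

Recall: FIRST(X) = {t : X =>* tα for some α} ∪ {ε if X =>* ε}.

We compute FIRST(B) using the standard algorithm.
FIRST(A) = {z}
FIRST(B) = {x}
FIRST(S) = {z}
Therefore, FIRST(B) = {x}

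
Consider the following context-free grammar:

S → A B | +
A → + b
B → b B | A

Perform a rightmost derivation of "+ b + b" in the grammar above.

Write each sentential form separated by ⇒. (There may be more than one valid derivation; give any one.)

S ⇒ A B ⇒ A A ⇒ A + b ⇒ + b + b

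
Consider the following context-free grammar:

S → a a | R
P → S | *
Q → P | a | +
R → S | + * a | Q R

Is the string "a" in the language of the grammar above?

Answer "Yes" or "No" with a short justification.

No - no valid derivation exists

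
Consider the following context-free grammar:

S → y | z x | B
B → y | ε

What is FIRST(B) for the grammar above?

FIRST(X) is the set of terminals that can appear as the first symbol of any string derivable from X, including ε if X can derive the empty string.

We compute FIRST(B) using the standard algorithm.
FIRST(B) = {y, ε}
FIRST(S) = {y, z, ε}
Therefore, FIRST(B) = {y, ε}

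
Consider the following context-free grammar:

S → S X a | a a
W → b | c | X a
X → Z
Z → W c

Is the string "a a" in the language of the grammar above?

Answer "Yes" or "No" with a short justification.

Yes - a valid derivation exists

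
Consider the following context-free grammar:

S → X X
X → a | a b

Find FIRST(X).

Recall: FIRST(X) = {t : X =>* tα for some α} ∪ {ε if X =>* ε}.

We compute FIRST(X) using the standard algorithm.
FIRST(S) = {a}
FIRST(X) = {a}
Therefore, FIRST(X) = {a}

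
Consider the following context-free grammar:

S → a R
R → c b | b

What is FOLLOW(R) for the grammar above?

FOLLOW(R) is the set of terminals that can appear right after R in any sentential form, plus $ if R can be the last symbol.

We compute FOLLOW(R) using the standard algorithm.
FOLLOW(S) starts with {$}.
FIRST(R) = {b, c}
FIRST(S) = {a}
FOLLOW(R) = {$}
FOLLOW(S) = {$}
Therefore, FOLLOW(R) = {$}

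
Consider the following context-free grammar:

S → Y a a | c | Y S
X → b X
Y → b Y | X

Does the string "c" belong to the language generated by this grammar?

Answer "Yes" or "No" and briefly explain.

Yes - a valid derivation exists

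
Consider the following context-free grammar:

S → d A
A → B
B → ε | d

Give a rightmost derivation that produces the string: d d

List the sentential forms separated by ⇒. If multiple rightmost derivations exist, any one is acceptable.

S ⇒ d A ⇒ d B ⇒ d d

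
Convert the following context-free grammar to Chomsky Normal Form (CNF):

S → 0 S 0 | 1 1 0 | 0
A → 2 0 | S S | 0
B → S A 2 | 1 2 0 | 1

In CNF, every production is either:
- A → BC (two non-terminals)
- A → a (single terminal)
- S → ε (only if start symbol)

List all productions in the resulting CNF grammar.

T0 → 0; T1 → 1; S → 0; T2 → 2; A → 0; B → 1; S → T0 X0; X0 → S T0; S → T1 X1; X1 → T1 T0; A → T2 T0; A → S S; B → S X2; X2 → A T2; B → T1 X3; X3 → T2 T0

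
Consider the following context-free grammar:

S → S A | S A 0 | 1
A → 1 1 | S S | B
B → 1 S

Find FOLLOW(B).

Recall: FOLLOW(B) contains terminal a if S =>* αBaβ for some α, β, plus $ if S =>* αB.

We compute FOLLOW(B) using the standard algorithm.
FOLLOW(S) starts with {$}.
FIRST(A) = {1}
FIRST(B) = {1}
FIRST(S) = {1}
FOLLOW(A) = {$, 0, 1}
FOLLOW(B) = {$, 0, 1}
FOLLOW(S) = {$, 0, 1}
Therefore, FOLLOW(B) = {$, 0, 1}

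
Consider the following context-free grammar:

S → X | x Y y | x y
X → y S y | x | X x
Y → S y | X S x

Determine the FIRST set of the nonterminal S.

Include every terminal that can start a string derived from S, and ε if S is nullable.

We compute FIRST(S) using the standard algorithm.
FIRST(S) = {x, y}
FIRST(X) = {x, y}
FIRST(Y) = {x, y}
Therefore, FIRST(S) = {x, y}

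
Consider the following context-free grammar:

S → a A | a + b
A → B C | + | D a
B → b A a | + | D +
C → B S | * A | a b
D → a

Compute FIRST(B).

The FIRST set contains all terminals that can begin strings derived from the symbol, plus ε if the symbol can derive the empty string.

We compute FIRST(B) using the standard algorithm.
FIRST(A) = {+, a, b}
FIRST(B) = {+, a, b}
FIRST(C) = {*, +, a, b}
FIRST(D) = {a}
FIRST(S) = {a}
Therefore, FIRST(B) = {+, a, b}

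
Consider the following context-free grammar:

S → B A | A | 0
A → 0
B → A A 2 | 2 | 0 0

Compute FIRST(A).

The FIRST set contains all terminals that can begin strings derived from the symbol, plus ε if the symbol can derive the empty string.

We compute FIRST(A) using the standard algorithm.
FIRST(A) = {0}
FIRST(B) = {0, 2}
FIRST(S) = {0, 2}
Therefore, FIRST(A) = {0}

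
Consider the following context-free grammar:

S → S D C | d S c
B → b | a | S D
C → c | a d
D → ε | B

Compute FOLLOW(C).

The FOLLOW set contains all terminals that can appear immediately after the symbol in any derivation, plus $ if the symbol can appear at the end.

We compute FOLLOW(C) using the standard algorithm.
FOLLOW(S) starts with {$}.
FIRST(B) = {a, b, d}
FIRST(C) = {a, c}
FIRST(D) = {a, b, d, ε}
FIRST(S) = {d}
FOLLOW(B) = {a, c}
FOLLOW(C) = {$, a, b, c, d}
FOLLOW(D) = {a, c}
FOLLOW(S) = {$, a, b, c, d}
Therefore, FOLLOW(C) = {$, a, b, c, d}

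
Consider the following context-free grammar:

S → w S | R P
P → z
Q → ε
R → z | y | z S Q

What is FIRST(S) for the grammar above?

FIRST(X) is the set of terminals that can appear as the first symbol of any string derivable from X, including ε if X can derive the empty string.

We compute FIRST(S) using the standard algorithm.
FIRST(P) = {z}
FIRST(Q) = {ε}
FIRST(R) = {y, z}
FIRST(S) = {w, y, z}
Therefore, FIRST(S) = {w, y, z}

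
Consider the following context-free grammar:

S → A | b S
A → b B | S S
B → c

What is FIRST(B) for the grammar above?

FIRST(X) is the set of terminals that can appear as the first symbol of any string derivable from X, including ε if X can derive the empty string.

We compute FIRST(B) using the standard algorithm.
FIRST(A) = {b}
FIRST(B) = {c}
FIRST(S) = {b}
Therefore, FIRST(B) = {c}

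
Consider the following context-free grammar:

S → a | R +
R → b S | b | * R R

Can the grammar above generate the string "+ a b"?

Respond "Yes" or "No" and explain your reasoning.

No - no valid derivation exists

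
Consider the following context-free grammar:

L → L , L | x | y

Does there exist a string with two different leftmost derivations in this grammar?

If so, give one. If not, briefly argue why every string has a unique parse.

Yes - the string 'y , y , y , x , x , y' has two distinct leftmost derivations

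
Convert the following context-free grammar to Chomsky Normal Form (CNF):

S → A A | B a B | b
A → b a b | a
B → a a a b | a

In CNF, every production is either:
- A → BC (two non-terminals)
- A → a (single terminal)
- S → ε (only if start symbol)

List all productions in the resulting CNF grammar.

TA → a; S → b; TB → b; A → a; B → a; S → A A; S → B X0; X0 → TA B; A → TB X1; X1 → TA TB; B → TA X2; X2 → TA X3; X3 → TA TB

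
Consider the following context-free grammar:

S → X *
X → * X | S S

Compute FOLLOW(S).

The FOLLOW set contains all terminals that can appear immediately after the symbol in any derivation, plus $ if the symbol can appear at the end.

We compute FOLLOW(S) using the standard algorithm.
FOLLOW(S) starts with {$}.
FIRST(S) = {*}
FIRST(X) = {*}
FOLLOW(S) = {$, *}
FOLLOW(X) = {*}
Therefore, FOLLOW(S) = {$, *}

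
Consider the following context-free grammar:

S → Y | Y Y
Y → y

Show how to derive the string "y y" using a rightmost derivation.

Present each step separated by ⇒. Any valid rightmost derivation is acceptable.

S ⇒ Y Y ⇒ Y y ⇒ y y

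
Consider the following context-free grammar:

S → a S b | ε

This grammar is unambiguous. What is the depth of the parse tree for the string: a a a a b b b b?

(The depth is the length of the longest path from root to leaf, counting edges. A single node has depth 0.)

5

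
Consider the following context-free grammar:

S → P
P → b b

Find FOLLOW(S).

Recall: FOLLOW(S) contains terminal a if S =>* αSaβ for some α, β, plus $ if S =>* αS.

We compute FOLLOW(S) using the standard algorithm.
FOLLOW(S) starts with {$}.
FIRST(P) = {b}
FIRST(S) = {b}
FOLLOW(P) = {$}
FOLLOW(S) = {$}
Therefore, FOLLOW(S) = {$}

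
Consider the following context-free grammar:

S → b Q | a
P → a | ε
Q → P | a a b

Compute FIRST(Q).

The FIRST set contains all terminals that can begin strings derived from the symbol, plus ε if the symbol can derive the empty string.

We compute FIRST(Q) using the standard algorithm.
FIRST(P) = {a, ε}
FIRST(Q) = {a, ε}
FIRST(S) = {a, b}
Therefore, FIRST(Q) = {a, ε}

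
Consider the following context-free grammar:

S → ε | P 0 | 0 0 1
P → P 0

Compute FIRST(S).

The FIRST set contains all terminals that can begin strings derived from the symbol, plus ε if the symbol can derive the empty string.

We compute FIRST(S) using the standard algorithm.
FIRST(P) = {}
FIRST(S) = {0, ε}
Therefore, FIRST(S) = {0, ε}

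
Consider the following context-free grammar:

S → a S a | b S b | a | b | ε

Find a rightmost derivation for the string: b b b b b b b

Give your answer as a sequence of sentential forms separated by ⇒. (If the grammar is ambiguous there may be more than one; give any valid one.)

S ⇒ b S b ⇒ b b S b b ⇒ b b b S b b b ⇒ b b b b b b b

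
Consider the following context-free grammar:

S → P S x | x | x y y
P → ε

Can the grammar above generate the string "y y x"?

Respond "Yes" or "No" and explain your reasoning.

No - no valid derivation exists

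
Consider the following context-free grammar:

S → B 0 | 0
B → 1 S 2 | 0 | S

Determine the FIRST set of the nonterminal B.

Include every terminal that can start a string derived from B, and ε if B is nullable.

We compute FIRST(B) using the standard algorithm.
FIRST(B) = {0, 1}
FIRST(S) = {0, 1}
Therefore, FIRST(B) = {0, 1}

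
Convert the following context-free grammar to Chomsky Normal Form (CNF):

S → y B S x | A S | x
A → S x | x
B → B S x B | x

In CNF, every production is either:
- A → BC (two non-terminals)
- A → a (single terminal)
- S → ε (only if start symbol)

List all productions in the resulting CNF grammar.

TY → y; TX → x; S → x; A → x; B → x; S → TY X0; X0 → B X1; X1 → S TX; S → A S; A → S TX; B → B X2; X2 → S X3; X3 → TX B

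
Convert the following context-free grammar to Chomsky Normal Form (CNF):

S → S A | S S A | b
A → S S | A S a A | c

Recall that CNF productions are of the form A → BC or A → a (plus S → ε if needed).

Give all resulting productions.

S → b; TA → a; A → c; S → S A; S → S X0; X0 → S A; A → S S; A → A X1; X1 → S X2; X2 → TA A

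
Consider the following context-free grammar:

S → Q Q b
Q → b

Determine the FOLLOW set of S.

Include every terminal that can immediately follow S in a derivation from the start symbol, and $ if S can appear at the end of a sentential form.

We compute FOLLOW(S) using the standard algorithm.
FOLLOW(S) starts with {$}.
FIRST(Q) = {b}
FIRST(S) = {b}
FOLLOW(Q) = {b}
FOLLOW(S) = {$}
Therefore, FOLLOW(S) = {$}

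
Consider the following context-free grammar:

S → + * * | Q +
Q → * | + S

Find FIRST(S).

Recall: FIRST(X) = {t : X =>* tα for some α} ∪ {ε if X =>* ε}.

We compute FIRST(S) using the standard algorithm.
FIRST(Q) = {*, +}
FIRST(S) = {*, +}
Therefore, FIRST(S) = {*, +}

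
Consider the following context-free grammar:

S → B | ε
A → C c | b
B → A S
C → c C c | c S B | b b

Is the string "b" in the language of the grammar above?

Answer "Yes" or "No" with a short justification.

Yes - a valid derivation exists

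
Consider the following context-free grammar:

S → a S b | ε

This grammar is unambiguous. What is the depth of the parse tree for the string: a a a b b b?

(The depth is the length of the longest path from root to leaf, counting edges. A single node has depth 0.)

4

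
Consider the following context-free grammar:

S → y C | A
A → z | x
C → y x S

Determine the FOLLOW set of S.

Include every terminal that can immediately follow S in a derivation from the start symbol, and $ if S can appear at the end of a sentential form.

We compute FOLLOW(S) using the standard algorithm.
FOLLOW(S) starts with {$}.
FIRST(A) = {x, z}
FIRST(C) = {y}
FIRST(S) = {x, y, z}
FOLLOW(A) = {$}
FOLLOW(C) = {$}
FOLLOW(S) = {$}
Therefore, FOLLOW(S) = {$}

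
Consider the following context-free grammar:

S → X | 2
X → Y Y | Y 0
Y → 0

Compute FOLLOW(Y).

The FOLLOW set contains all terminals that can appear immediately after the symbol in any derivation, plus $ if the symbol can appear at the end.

We compute FOLLOW(Y) using the standard algorithm.
FOLLOW(S) starts with {$}.
FIRST(S) = {0, 2}
FIRST(X) = {0}
FIRST(Y) = {0}
FOLLOW(S) = {$}
FOLLOW(X) = {$}
FOLLOW(Y) = {$, 0}
Therefore, FOLLOW(Y) = {$, 0}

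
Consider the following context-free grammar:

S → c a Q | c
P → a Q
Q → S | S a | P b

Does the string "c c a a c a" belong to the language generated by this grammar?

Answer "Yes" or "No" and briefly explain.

No - no valid derivation exists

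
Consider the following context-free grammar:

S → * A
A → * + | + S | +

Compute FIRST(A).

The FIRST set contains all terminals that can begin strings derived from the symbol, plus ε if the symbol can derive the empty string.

We compute FIRST(A) using the standard algorithm.
FIRST(A) = {*, +}
FIRST(S) = {*}
Therefore, FIRST(A) = {*, +}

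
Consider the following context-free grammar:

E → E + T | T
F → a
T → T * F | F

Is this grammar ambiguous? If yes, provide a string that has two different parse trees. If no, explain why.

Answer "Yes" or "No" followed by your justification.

No - the grammar is unambiguous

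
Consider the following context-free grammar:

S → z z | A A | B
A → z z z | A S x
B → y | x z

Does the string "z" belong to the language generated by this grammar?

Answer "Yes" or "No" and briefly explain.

No - no valid derivation exists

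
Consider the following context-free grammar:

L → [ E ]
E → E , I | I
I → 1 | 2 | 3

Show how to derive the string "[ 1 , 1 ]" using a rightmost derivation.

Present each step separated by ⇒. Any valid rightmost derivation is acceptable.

L ⇒ [ E ] ⇒ [ E , I ] ⇒ [ E , 1 ] ⇒ [ I , 1 ] ⇒ [ 1 , 1 ]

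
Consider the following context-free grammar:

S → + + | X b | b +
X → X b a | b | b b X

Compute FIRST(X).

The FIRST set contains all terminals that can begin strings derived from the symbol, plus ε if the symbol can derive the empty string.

We compute FIRST(X) using the standard algorithm.
FIRST(S) = {+, b}
FIRST(X) = {b}
Therefore, FIRST(X) = {b}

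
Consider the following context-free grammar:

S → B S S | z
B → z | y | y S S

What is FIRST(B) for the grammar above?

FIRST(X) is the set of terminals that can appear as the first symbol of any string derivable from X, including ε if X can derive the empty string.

We compute FIRST(B) using the standard algorithm.
FIRST(B) = {y, z}
FIRST(S) = {y, z}
Therefore, FIRST(B) = {y, z}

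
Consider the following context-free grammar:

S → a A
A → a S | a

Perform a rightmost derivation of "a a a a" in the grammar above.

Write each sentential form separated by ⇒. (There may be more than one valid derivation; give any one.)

S ⇒ a A ⇒ a a S ⇒ a a a A ⇒ a a a a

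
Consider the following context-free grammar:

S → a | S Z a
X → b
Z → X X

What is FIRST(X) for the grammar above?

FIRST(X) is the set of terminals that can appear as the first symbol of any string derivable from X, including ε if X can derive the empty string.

We compute FIRST(X) using the standard algorithm.
FIRST(S) = {a}
FIRST(X) = {b}
FIRST(Z) = {b}
Therefore, FIRST(X) = {b}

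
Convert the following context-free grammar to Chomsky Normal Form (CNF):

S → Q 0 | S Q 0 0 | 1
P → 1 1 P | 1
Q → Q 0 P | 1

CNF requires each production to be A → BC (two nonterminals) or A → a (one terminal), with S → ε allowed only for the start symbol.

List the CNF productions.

T0 → 0; S → 1; T1 → 1; P → 1; Q → 1; S → Q T0; S → S X0; X0 → Q X1; X1 → T0 T0; P → T1 X2; X2 → T1 P; Q → Q X3; X3 → T0 P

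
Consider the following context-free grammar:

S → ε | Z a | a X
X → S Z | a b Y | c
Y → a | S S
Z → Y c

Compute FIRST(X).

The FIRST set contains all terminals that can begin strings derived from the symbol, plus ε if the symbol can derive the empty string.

We compute FIRST(X) using the standard algorithm.
FIRST(S) = {a, c, ε}
FIRST(X) = {a, c}
FIRST(Y) = {a, c, ε}
FIRST(Z) = {a, c}
Therefore, FIRST(X) = {a, c}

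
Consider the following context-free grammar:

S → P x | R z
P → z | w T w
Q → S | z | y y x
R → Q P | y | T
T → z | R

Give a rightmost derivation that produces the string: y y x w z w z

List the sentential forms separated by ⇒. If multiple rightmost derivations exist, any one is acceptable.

S ⇒ R z ⇒ Q P z ⇒ Q w T w z ⇒ Q w z w z ⇒ y y x w z w z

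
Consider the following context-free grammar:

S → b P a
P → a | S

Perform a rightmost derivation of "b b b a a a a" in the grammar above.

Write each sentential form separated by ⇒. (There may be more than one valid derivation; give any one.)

S ⇒ b P a ⇒ b S a ⇒ b b P a a ⇒ b b S a a ⇒ b b b P a a a ⇒ b b b a a a a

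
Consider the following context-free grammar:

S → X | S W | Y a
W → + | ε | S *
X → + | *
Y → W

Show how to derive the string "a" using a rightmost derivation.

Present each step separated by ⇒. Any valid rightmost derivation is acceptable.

S ⇒ Y a ⇒ W a ⇒ a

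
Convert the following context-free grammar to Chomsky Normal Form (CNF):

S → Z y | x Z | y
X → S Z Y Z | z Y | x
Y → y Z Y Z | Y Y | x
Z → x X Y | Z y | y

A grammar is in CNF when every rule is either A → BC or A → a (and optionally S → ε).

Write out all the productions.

TY → y; TX → x; S → y; TZ → z; X → x; Y → x; Z → y; S → Z TY; S → TX Z; X → S X0; X0 → Z X1; X1 → Y Z; X → TZ Y; Y → TY X2; X2 → Z X3; X3 → Y Z; Y → Y Y; Z → TX X4; X4 → X Y; Z → Z TY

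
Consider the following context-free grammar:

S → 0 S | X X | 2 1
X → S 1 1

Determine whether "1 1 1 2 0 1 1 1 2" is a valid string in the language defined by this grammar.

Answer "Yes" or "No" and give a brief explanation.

No - no valid derivation exists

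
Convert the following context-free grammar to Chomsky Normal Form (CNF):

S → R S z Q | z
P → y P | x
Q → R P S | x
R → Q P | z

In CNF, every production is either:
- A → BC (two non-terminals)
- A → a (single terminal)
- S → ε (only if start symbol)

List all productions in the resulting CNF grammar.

TZ → z; S → z; TY → y; P → x; Q → x; R → z; S → R X0; X0 → S X1; X1 → TZ Q; P → TY P; Q → R X2; X2 → P S; R → Q P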